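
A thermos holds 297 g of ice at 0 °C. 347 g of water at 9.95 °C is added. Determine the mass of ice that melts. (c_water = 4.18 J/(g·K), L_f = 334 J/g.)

m_melted ≈ 43.2 g

Water can give up m c ΔT = 347×4.18×9.95 = 14432 J before reaching 0 °C.
Melting all 297 g of ice would need 297×334 = 99198 J.
Since 14432 < 99198 J, not all the ice melts; equilibrium is at 0 °C.
m_melt = 14432 / L_f = 43.21 g.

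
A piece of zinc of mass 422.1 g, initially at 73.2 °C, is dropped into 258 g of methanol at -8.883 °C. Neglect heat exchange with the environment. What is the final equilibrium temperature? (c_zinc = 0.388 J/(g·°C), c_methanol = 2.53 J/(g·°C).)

Heat gained plus heat lost sum to zero:
422.1*0.388*(T − 73.2) + 258*2.53*(T − (-8.883)) = 0
816.51 T = 6190
T = 6190/816.51 ≈ 7.58 °C

T_f ≈ 7.6 °C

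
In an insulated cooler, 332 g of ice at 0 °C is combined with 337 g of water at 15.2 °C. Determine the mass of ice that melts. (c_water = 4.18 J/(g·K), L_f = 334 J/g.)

Cooling the water to 0 °C releases 337·4.18·15.2 = 21412 J.
Melting all 332 g of ice would need 332·334 = 110888 J.
21412 J < 110888 J, so only part of the ice melts and the system sits at 0 °C.
m_melted·334 = 21412  ⇒  m_melted ≈ 64.11 g.

m_melted ≈ 64.1 g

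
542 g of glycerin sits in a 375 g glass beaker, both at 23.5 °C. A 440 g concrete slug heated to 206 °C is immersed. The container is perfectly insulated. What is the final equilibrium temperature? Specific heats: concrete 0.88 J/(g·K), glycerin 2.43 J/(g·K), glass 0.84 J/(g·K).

Let T be the final temperature. ΣQ_i = 0:
440×0.88×(T − 206) + 542×2.43×(T − 23.5) + 375×0.84×(T − 23.5) = 0
387.2(T − 206) + 1317.1(T − 23.5) + 315(T − 23.5) = 0
(387.2 + 1317.1 + 315) T = 387.2×206 + 1317.1×23.5 + 315×23.5
T = 118117 / 2019.3 = 58.5 °C

T_f ≈ 58.5 °C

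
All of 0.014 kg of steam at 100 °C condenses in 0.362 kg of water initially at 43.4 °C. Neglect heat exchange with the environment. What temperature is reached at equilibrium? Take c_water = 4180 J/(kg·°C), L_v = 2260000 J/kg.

T_f ≈ 65.6 °C

Let T be the final temperature. ΣQ_i = 0:
latent heat released on condensation: 0.014×2260000 = 31640
  condensate cools 100→T: 0.014×4180×(T − 100) = 58.52(T − 100)
  original water: 1513.2(T − 43.4)
1571.7 T = 31640 + 5852 + 65671 = 103163
T ≈ 65.64 °C, under the boiling point, so the assumption holds.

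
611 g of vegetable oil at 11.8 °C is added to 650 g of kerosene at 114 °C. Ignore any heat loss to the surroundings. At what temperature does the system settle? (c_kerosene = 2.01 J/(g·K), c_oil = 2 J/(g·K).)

T_f ≈ 64.6 °C

Energy conservation, ΣQ = 0:
650·2.01·(T − 114) + 611·2·(T − 11.8) = 0
1306.5(T − 114) + 1222(T − 11.8) = 0
(1306.5 + 1222) T = 1306.5·114 + 1222·11.8
T ≈ 64.61 °C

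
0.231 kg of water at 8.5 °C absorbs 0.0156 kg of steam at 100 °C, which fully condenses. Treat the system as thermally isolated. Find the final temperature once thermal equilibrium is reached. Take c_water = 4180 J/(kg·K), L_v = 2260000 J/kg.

Heat gained plus heat lost sum to zero:
condense steam: −0.0156·2260000 = −35256
  condensed water 100 °C→T: 65.21(T − 100)
  original water: 965.58(T − 8.5)
1030.8 T = 35256 + 6520.8 + 8207.4 = 49984
T ≈ 48.49 °C, under the boiling point, so the assumption holds.

T_f ≈ 48.5 °C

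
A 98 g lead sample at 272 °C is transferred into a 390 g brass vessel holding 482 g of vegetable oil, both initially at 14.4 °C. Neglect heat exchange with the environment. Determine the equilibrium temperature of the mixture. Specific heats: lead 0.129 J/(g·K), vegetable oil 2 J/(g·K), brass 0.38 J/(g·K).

T_f is the heat-capacity-weighted average of the initial temperatures:
T_f = (12.64·272 + 964·14.4 + 148.2·14.4) / (12.64 + 964 + 148.2)
    = 19454 / 1124.8 ≈ 17.30 °C

T_f ≈ 17.3 °C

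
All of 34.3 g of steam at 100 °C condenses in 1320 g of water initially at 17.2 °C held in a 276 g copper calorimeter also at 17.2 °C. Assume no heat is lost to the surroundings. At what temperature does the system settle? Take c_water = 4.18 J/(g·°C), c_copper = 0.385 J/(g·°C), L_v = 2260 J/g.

T_f ≈ 32.7 °C

Taking heat into each body as positive, Σ m c ΔT = 0:
latent heat released on condensation: 34.3×2260 = 77518
  condensate cools 100→T: 34.3×4.18×(T − 100) = 143.37(T − 100)
  original water: 5517.6(T − 17.2)
  cup: 106.26(T − 17.2)
5767.2 T = 77518 + 14337 + 96730 = 188586
T ≈ 32.70 °C, under the boiling point, so the assumption holds.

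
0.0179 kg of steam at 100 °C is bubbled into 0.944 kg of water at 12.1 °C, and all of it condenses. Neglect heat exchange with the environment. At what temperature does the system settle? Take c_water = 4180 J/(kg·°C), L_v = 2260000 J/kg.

Energy balance with sensible and latent terms:
condense steam: −0.0179×2260000 = −40454; condensate cools 100→T: 0.0179×4180×(T − 100) = 74.82(T − 100); original water: 3945.9(T − 12.1)
4020.7 T = 40454 + 7482.2 + 47746 = 95682
T ≈ 23.80 °C — below 100 °C, confirming all the steam condensed.

T_f ≈ 23.8 °C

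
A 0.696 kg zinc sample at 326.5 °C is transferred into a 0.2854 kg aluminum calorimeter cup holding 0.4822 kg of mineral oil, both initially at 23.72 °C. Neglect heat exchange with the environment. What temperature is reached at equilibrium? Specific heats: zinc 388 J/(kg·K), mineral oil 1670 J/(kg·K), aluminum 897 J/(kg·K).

Taking heat into each body as positive, Σ m c ΔT = 0:
0.696·388·(T − 326.5) + 0.4822·1670·(T − 23.72) + 0.2854·897·(T − 23.72) = 0
(270.05 + 805.27 + 256) T = 270.05·326.5 + 805.27·23.72 + 256·23.72
T = 113344 / 1331.3 = 85.1 °C

T_f ≈ 85.1 °C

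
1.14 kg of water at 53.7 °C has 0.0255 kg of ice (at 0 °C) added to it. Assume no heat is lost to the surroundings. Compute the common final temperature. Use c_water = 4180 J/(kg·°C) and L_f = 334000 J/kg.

T_f ≈ 50.8 °C

Energy conservation, ΣQ = 0:
latent heat to melt: 0.0255·334000 = 8517; meltwater 0→T: 0.0255·4180·T = 106.59 T; water: 4765.2(T − 53.7)
4871.8 T = 255891 − 8517 = 247374
T ≈ 50.78 °C. Since T > 0 °C, the all-ice-melts assumption holds.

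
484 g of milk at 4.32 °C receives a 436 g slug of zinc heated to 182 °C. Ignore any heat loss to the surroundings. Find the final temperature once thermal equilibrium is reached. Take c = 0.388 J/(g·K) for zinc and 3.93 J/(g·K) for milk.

Conservation of energy gives ΣQ = 0:
436·0.388·(T − 182) + 484·3.93·(T − 4.32) = 0
2071.3 T = 39006
T = 39006/2071.3 ≈ 18.83 °C

T_f ≈ 18.8 °C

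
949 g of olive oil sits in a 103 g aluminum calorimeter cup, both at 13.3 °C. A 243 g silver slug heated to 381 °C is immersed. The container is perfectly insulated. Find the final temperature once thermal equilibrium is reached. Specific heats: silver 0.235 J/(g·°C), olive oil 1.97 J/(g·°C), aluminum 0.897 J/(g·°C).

T_f ≈ 23.7 °C

T_f is the heat-capacity-weighted average of the initial temperatures:
T_f = (57.1×381 + 1869.5×13.3 + 92.39×13.3) / (57.1 + 1869.5 + 92.39)
    = 47851 / 2019 ≈ 23.70 °C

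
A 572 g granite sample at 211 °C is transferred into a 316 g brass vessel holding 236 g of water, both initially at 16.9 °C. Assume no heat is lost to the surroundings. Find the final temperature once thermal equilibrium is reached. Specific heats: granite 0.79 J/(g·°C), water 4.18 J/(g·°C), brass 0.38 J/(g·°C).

Let T be the final temperature. ΣQ_i = 0:
572*0.79*(T − 211) + 236*4.18*(T − 16.9) + 316*0.38*(T − 16.9) = 0
451.88(T − 211) + 986.48(T − 16.9) + 120.08(T − 16.9) = 0
(451.88 + 986.48 + 120.08) T = 451.88*211 + 986.48*16.9 + 120.08*16.9
T ≈ 73.18 °C

T_f ≈ 73.2 °C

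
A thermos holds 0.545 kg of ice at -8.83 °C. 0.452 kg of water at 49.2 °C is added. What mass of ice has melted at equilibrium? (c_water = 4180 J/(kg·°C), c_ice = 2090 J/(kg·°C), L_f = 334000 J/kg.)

Heat available from the water dropping to 0 °C: 0.452·4180·49.2 = 92957 J.
Of that, 0.545·2090·8.83 = 10058 J goes to bring the ice to 0 °C, leaving 82899 J.
Fully melting the ice requires m_ice L_f = 0.545·334000 = 182030 J.
Since 82899 < 182030 J, not all the ice melts; equilibrium is at 0 °C.
Mass melted = 82899/334000 ≈ 0.2482 kg.

m_melted ≈ 0.248 kg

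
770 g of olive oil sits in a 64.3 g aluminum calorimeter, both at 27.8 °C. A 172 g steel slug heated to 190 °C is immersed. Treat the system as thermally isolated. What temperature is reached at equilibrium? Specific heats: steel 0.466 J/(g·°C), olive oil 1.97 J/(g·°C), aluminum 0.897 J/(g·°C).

T_f ≈ 35.7 °C

Setting the total heat transfer to zero:
172·0.466·(T − 190) + 770·1.97·(T − 27.8) + 64.3·0.897·(T − 27.8) = 0
80.15(T − 190) + 1516.9(T − 27.8) + 57.68(T − 27.8) = 0
(80.15 + 1516.9 + 57.68) T = 80.15·190 + 1516.9·27.8 + 57.68·27.8
T = 59002 / 1654.7 = 35.7 °C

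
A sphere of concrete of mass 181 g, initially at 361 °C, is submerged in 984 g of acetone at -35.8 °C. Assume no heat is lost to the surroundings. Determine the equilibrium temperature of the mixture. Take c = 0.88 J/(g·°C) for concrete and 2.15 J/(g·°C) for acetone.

T_f ≈ -8.0 °C

Set heat shed by the hot body equal to heat absorbed by the cold body:
181×0.88×(361 − T) = 984×2.15×(T − (-35.8))
159.28(361 − T) = 2115.6(T − (-35.8))
2274.9 T = -18238  ⇒  T ≈ -8.02 °C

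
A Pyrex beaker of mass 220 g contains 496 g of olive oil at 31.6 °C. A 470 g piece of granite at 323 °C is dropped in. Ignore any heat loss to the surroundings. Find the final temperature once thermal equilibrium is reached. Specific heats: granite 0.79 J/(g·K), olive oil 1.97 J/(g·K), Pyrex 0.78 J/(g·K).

Heat gained plus heat lost sum to zero:
470*0.79*(T − 323) + 496*1.97*(T − 31.6) + 220*0.78*(T − 31.6) = 0
(371.3 + 977.12 + 171.6) T = 371.3*323 + 977.12*31.6 + 171.6*31.6
T ≈ 102.78 °C

T_f ≈ 102.8 °C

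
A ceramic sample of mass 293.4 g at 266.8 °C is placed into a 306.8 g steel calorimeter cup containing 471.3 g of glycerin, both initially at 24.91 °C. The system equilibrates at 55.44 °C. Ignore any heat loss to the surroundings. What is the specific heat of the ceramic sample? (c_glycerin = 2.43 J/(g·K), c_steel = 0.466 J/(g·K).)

Taking heat into each body as positive, Σ m c ΔT = 0:
293.4·c·(55.44 − 266.8) + 471.3·2.43·(55.44 − 24.91) + 306.8·0.466·(55.44 − 24.91) = 0
-62013 c = -39330
c = -39330/-62013 ≈ 0.6342 J/(g·K)

c ≈ 0.634 J/(g·K)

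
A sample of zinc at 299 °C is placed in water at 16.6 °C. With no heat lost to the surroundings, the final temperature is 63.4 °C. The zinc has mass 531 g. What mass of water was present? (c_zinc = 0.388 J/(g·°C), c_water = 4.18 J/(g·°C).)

m ≈ 248 g

Heat lost by the zinc = heat gained by the water:
531·0.388·(299 − 63.4) = m·4.18·(63.4 − 16.6)
195.62 m = 48540  ⇒  m ≈ 248.1 g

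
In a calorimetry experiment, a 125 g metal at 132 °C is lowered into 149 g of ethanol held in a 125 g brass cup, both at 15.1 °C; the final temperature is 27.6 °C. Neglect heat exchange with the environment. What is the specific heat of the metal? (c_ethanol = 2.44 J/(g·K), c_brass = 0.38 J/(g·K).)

Setting the total heat transfer to zero:
125×c×(27.6 − 132) + 149×2.44×(27.6 − 15.1) + 125×0.38×(27.6 − 15.1) = 0
-13050 c = -5138.3
c = -5138.3/-13050 ≈ 0.3937 J/(g·K)

c ≈ 0.394 J/(g·K)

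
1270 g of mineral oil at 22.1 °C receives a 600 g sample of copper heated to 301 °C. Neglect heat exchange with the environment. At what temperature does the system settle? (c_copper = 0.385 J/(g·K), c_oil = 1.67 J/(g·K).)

T_f ≈ 49.5 °C

Heat gained plus heat lost sum to zero:
600*0.385*(T − 301) + 1270*1.67*(T − 22.1) = 0
231(T − 301) + 2120.9(T − 22.1) = 0
(231 + 2120.9) T = 231*301 + 2120.9*22.1
T = 116403 / 2351.9 = 49.5 °C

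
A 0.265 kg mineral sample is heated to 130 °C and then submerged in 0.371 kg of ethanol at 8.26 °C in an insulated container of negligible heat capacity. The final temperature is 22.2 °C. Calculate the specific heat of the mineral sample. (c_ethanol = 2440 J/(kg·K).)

c ≈ 442 J/(kg·K)

m_s c (T_s − T_f) = m_ethanol c_ethanol (T_f − T_0):
0.265·c·(130 − 22.2) = 0.371·2440·(22.2 − 8.26)
28.57 c = 12619  ⇒  c ≈ 441.7 J/(kg·K)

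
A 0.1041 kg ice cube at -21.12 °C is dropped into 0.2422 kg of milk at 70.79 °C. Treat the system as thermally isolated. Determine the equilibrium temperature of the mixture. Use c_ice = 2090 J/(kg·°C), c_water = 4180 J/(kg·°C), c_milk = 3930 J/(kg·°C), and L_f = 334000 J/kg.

T_f ≈ 20.2 °C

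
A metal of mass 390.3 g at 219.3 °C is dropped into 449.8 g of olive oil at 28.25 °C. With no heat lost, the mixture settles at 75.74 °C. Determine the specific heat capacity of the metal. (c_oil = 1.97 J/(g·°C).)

c ≈ 0.751 J/(g·°C)

Setting the total heat transfer to zero:
390.3×c×(75.74 − 219.3) + 449.8×1.97×(75.74 − 28.25) = 0
-56031 c = -42081
c = -42081/-56031 ≈ 0.751 J/(g·°C)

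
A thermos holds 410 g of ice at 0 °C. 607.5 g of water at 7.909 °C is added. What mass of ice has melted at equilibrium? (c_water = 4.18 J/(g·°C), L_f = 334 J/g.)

Heat available from the water dropping to 0 °C: 607.5·4.18·7.909 = 20084 J.
Melting all 410 g of ice would need 410·334 = 136940 J.
Since 20084 < 136940 J, not all the ice melts; equilibrium is at 0 °C.
Mass melted = 20084/334 ≈ 60.13 g.

m_melted ≈ 60.1 g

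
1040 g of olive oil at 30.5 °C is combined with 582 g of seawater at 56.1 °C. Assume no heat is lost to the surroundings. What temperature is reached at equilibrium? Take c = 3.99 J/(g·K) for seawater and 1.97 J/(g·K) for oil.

T_f ≈ 44.1 °C

T_f = Σ m_i c_i T_i / Σ m_i c_i:
T_f = (2322.2·56.1 + 2048.8·30.5) / (2322.2 + 2048.8)
    = 192763 / 4371 ≈ 44.10 °C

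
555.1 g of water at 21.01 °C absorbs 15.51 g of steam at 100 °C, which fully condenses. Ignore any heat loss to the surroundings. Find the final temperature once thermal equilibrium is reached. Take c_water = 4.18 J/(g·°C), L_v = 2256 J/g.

Taking heat into each body as positive, Σ m c ΔT = 0:
condense steam: −15.51×2256 = −34991
  condensate cools 100→T: 15.51×4.18×(T − 100) = 64.83(T − 100)
  water warms: 555.1×4.18×(T − 21.01) = 2320.3(T − 21.01)
2385.1 T = 34991 + 6483.2 + 48750 = 90224
T ≈ 37.83 °C (< 100 °C, so full condensation is consistent).

T_f ≈ 37.8 °C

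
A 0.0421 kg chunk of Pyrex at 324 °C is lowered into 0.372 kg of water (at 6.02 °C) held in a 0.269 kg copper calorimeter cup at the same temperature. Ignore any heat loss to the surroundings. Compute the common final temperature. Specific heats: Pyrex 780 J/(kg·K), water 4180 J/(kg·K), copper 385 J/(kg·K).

T_f ≈ 12.2 °C

Let T be the final temperature. ΣQ_i = 0:
0.0421*780*(T − 324) + 0.372*4180*(T − 6.02) + 0.269*385*(T − 6.02) = 0
(32.84 + 1555 + 103.57) T = 32.84*324 + 1555*6.02 + 103.57*6.02
T = 20624/1691.4 ≈ 12.19 °C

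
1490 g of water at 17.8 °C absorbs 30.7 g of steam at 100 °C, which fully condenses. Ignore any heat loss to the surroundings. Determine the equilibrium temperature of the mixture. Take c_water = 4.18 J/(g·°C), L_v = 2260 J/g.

T_f ≈ 30.4 °C

Energy conservation, ΣQ = 0:
steam→water at 100 °C releases m L_v = 30.7×2260 = 69382
  condensed water 100 °C→T: 128.33(T − 100)
  water warms: 1490×4.18×(T − 17.8) = 6228.2(T − 17.8)
6356.5 T = 69382 + 12833 + 110862 = 193077
T ≈ 30.37 °C, under the boiling point, so the assumption holds.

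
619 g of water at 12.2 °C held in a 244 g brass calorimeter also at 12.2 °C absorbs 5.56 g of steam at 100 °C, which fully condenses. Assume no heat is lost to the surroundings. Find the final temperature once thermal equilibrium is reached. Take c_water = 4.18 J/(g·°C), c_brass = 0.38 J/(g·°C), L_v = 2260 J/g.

Taking heat into each body as positive, Σ m c ΔT = 0:
condense steam: −5.56×2260 = −12566
  condensed water 100 °C→T: 23.24(T − 100)
  original water: 2587.4(T − 12.2)
  brass cup: 244×0.38×(T − 12.2) = 92.72(T − 12.2)
2703.4 T = 12566 + 2324.1 + 32698 = 47587
T ≈ 17.60 °C (< 100 °C, so full condensation is consistent).

T_f ≈ 17.6 °C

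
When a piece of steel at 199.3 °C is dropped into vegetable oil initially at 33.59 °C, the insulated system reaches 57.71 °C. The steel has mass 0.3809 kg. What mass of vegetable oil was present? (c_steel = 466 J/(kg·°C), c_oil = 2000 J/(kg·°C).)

Heat lost by the steel = heat gained by the oil:
0.3809×466×(199.3 − 57.71) = m×2000×(57.71 − 33.59)
48240 m = 25132  ⇒  m ≈ 0.521 kg

m ≈ 0.521 kg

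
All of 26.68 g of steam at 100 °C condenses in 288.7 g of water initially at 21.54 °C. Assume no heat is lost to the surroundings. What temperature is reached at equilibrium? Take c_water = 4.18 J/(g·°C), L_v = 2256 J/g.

T_f ≈ 73.8 °C

Sum of m c ΔT and latent-heat terms is zero:
steam→water at 100 °C releases m L_v = 26.68·2256 = 60190
  condensate cools 100→T: 26.68·4.18·(T − 100) = 111.52(T − 100)
  water warms: 288.7·4.18·(T − 21.54) = 1206.8(T − 21.54)
1318.3 T = 60190 + 11152 + 25994 = 97336
T ≈ 73.84 °C — below 100 °C, confirming all the steam condensed.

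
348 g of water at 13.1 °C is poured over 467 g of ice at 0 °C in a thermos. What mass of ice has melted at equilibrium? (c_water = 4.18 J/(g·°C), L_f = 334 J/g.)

m_melted ≈ 57.1 g

Heat available from the water dropping to 0 °C: 348·4.18·13.1 = 19056 J.
To melt every bit of ice: 467·334 = 155978 J.
Since 19056 < 155978 J, not all the ice melts; equilibrium is at 0 °C.
m_melted·334 = 19056  ⇒  m_melted ≈ 57.05 g.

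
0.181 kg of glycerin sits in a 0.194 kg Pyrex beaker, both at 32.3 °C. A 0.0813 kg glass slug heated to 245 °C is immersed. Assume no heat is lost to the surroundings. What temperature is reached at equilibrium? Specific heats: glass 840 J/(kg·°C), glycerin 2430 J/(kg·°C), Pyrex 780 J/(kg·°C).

Heat gained plus heat lost sum to zero:
0.0813·840·(T − 245) + 0.181·2430·(T − 32.3) + 0.194·780·(T − 32.3) = 0
(68.29 + 439.83 + 151.32) T = 68.29·245 + 439.83·32.3 + 151.32·32.3
T ≈ 54.33 °C

T_f ≈ 54.3 °C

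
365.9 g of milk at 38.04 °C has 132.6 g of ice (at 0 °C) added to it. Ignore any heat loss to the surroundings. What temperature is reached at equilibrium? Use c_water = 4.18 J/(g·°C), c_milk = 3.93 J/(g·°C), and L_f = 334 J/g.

Heat gained plus heat lost sum to zero:
latent heat to melt: 132.6×334 = 44288
  warm the meltwater: 554.27 T
  milk: 1438(T − 38.04)
1992.3 T = 54701 − 44288 = 10413
T ≈ 5.23 °C (positive, so assuming full melt was valid).

T_f ≈ 5.2 °C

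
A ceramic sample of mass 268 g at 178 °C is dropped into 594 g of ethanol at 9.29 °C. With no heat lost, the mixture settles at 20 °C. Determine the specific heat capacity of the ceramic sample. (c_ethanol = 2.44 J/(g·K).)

c ≈ 0.367 J/(g·K)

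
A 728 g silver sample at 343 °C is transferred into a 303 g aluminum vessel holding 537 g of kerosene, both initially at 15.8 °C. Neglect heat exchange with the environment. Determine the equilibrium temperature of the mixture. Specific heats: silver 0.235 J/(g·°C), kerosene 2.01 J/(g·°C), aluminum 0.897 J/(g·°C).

T_f ≈ 52.6 °C

Let T be the final temperature. ΣQ_i = 0:
728×0.235×(T − 343) + 537×2.01×(T − 15.8) + 303×0.897×(T − 15.8) = 0
171.08(T − 343) + 1079.4(T − 15.8) + 271.79(T − 15.8) = 0
(171.08 + 1079.4 + 271.79) T = 171.08×343 + 1079.4×15.8 + 271.79×15.8
T = 80029 / 1522.2 = 52.6 °C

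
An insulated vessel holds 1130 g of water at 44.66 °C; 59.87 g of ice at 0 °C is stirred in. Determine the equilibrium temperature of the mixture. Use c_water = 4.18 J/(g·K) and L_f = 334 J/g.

T_f ≈ 38.4 °C

Energy balance with sensible and latent terms:
fusion: m_ice L_f = 59.87×334 = 19997; warm the meltwater: 250.26 T; water cools: 1130×4.18×(T − 44.66) = 4723.4(T − 44.66)
4973.7 T = 210947 − 19997 = 190950
T ≈ 38.39 °C. Since T > 0 °C, the all-ice-melts assumption holds.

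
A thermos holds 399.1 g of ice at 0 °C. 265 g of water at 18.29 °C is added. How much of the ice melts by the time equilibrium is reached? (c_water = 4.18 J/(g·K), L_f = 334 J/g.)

m_melted ≈ 60.7 g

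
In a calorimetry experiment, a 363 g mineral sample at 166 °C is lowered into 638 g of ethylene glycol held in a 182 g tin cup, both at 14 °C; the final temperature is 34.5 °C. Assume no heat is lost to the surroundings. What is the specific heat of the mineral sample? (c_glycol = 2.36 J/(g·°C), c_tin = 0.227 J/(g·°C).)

Heat gained plus heat lost sum to zero:
363·c·(34.5 − 166) + 638·2.36·(34.5 − 14) + 182·0.227·(34.5 − 14) = 0
-47734 c = -31713
c = -31713/-47734 ≈ 0.6644 J/(g·°C)

c ≈ 0.664 J/(g·°C)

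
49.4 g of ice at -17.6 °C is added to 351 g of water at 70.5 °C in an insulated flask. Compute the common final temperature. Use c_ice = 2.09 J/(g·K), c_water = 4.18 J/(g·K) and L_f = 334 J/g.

T_f ≈ 50.9 °C

Setting the total heat transfer to zero:
warm ice to 0 °C: 49.4×2.09×(0 − (-17.6)) = 1817.1
  fusion: m_ice L_f = 49.4×334 = 16500
  warm the meltwater: 206.49 T
  water: 1467.2(T − 70.5)
1673.7 T = 103436 − 18317 = 85119
T ≈ 50.86 °C. Since T > 0 °C, the all-ice-melts assumption holds.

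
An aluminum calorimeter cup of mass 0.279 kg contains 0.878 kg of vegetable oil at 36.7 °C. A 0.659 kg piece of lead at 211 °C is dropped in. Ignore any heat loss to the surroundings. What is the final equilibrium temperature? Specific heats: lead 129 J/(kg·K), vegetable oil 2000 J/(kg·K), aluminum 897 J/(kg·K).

T_f ≈ 43.8 °C

Setting the total heat transfer to zero:
0.659·129·(T − 211) + 0.878·2000·(T − 36.7) + 0.279·897·(T − 36.7) = 0
(85.01 + 1756 + 250.26) T = 85.01·211 + 1756·36.7 + 250.26·36.7
T ≈ 43.79 °C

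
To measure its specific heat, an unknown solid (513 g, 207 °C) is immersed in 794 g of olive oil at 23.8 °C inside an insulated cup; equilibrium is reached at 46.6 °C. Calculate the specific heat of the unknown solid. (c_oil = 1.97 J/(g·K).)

c ≈ 0.433 J/(g·K)

Conservation of energy gives ΣQ = 0:
513×c×(46.6 − 207) + 794×1.97×(46.6 − 23.8) = 0
-82285 c = -35663
c = -35663/-82285 ≈ 0.4334 J/(g·K)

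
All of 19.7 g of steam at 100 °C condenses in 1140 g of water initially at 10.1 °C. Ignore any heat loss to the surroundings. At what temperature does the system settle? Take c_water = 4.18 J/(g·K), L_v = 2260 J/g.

T_f ≈ 20.8 °C

Sum of m c ΔT and latent-heat terms is zero:
steam→water at 100 °C releases m L_v = 19.7·2260 = 44522
  condensed water 100 °C→T: 82.35(T − 100)
  water warms: 1140·4.18·(T − 10.1) = 4765.2(T − 10.1)
4847.5 T = 44522 + 8234.6 + 48129 = 100885
T ≈ 20.81 °C, under the boiling point, so the assumption holds.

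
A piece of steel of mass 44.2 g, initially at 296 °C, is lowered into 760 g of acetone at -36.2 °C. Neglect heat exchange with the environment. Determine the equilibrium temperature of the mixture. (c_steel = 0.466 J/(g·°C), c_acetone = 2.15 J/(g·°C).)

T_f is the heat-capacity-weighted average of the initial temperatures:
T_f = (20.6*296 + 1634*(-36.2)) / (20.6 + 1634)
    = -53054 / 1654.6 ≈ -32.06 °C

T_f ≈ -32.1 °C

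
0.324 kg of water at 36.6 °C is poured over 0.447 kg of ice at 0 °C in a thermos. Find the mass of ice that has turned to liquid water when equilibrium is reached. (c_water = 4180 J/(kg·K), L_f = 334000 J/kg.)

m_melted ≈ 0.148 kg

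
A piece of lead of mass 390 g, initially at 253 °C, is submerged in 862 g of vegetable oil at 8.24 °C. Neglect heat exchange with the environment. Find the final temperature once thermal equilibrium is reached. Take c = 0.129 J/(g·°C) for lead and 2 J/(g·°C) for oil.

T_f ≈ 15.2 °C

T_f = Σ m_i c_i T_i / Σ m_i c_i:
T_f = (50.31·253 + 1724·8.24) / (50.31 + 1724)
    = 26934 / 1774.3 ≈ 15.18 °C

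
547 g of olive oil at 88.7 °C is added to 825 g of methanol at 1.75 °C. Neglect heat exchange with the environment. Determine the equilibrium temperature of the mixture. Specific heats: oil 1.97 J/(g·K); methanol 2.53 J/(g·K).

Heat lost by the oil equals heat gained by the methanol:
547*1.97*(88.7 − T) = 825*2.53*(T − 1.75)
1077.6(88.7 − T) = 2087.2(T − 1.75)
3164.8 T = 99235  ⇒  T ≈ 31.36 °C

T_f ≈ 31.4 °C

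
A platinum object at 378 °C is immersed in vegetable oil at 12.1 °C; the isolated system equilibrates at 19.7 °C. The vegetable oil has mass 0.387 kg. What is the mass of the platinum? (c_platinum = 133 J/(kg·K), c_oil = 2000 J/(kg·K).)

Taking heat into each body as positive, Σ m c ΔT = 0:
m·133·(19.7 − 378) + 0.387·2000·(19.7 − 12.1) = 0
-47654 m = -5882.4
m = -5882.4/-47654 ≈ 0.1234 kg

m ≈ 0.123 kg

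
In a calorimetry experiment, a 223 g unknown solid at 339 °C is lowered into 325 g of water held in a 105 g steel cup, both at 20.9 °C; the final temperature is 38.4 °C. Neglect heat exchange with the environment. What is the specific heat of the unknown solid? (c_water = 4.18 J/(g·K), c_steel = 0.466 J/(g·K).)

Let T be the final temperature. ΣQ_i = 0:
223×c×(38.4 − 339) + 325×4.18×(38.4 − 20.9) + 105×0.466×(38.4 − 20.9) = 0
-67034 c = -24630
c = -24630/-67034 ≈ 0.3674 J/(g·K)

c ≈ 0.367 J/(g·K)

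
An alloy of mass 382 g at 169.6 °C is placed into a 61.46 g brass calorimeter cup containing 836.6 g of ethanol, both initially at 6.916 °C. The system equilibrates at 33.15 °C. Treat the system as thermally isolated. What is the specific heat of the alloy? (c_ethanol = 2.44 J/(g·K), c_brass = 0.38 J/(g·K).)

c ≈ 1.04 J/(g·K)

Let T be the final temperature. ΣQ_i = 0:
382×c×(33.15 − 169.6) + 836.6×2.44×(33.15 − 6.916) + 61.46×0.38×(33.15 − 6.916) = 0
-52124 c = -54164
c = -54164/-52124 ≈ 1.039 J/(g·K)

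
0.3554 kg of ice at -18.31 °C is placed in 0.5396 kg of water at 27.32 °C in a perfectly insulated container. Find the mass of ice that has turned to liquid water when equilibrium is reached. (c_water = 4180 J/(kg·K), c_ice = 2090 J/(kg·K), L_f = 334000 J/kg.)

m_melted ≈ 0.144 kg

Water can give up m c ΔT = 0.5396·4180·27.32 = 61621 J before reaching 0 °C.
Of that, 0.3554·2090·18.31 = 13600 J goes to bring the ice to 0 °C, leaving 48021 J.
Fully melting the ice requires m_ice L_f = 0.3554·334000 = 118704 J.
That's not enough to melt it all — equilibrium is at 0 °C with ice remaining.
m_melt = 48021 / L_f = 0.1438 kg.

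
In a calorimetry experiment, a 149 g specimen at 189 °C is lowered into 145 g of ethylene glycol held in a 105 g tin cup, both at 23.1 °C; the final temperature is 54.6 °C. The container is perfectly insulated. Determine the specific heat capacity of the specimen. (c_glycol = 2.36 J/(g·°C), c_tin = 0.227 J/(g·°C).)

Net heat exchanged in the isolated system is zero:
149·c·(54.6 − 189) + 145·2.36·(54.6 − 23.1) + 105·0.227·(54.6 − 23.1) = 0
-20026 c = -11530
c = -11530/-20026 ≈ 0.5758 J/(g·°C)

c ≈ 0.576 J/(g·°C)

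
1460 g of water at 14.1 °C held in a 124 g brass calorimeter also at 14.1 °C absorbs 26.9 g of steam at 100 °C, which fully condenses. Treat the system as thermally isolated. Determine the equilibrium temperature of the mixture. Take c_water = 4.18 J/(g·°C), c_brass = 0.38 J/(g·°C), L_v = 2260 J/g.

Sum of m c ΔT and latent-heat terms is zero:
steam→water at 100 °C releases m L_v = 26.9·2260 = 60794
  condensate cools 100→T: 26.9·4.18·(T − 100) = 112.44(T − 100)
  original water: 6102.8(T − 14.1)
  brass cup: 124·0.38·(T − 14.1) = 47.12(T − 14.1)
6262.4 T = 60794 + 11244 + 86714 = 158752
T ≈ 25.35 °C, under the boiling point, so the assumption holds.

T_f ≈ 25.4 °C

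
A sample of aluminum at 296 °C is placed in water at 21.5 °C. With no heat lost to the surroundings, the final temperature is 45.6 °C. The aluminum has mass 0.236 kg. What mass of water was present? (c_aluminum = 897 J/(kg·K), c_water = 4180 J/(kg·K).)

m ≈ 0.526 kg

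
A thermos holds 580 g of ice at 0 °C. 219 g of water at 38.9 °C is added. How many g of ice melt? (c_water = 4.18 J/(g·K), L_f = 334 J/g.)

Water can give up m c ΔT = 219·4.18·38.9 = 35610 J before reaching 0 °C.
Melting all 580 g of ice would need 580·334 = 193720 J.
35610 J < 193720 J, so only part of the ice melts and the system sits at 0 °C.
m_melt = 35610 / L_f = 106.6 g.

m_melted ≈ 107 g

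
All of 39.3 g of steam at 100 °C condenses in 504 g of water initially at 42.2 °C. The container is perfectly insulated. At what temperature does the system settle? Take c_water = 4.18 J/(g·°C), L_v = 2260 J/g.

T_f ≈ 85.5 °C

Energy conservation, ΣQ = 0:
steam→water at 100 °C releases m L_v = 39.3·2260 = 88818; condensed water 100 °C→T: 164.27(T − 100); original water: 2106.7(T − 42.2)
2271 T = 88818 + 16427 + 88904 = 194149
T ≈ 85.49 °C, under the boiling point, so the assumption holds.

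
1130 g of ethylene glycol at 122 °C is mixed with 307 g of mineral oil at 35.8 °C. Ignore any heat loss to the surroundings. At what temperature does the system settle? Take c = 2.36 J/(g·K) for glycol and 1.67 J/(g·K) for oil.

T_f ≈ 108.1 °C

With ΣQ=0 the equilibrium temperature is the m·c-weighted mean:
T_f = (2666.8×122 + 512.69×35.8) / (2666.8 + 512.69)
    = 343704 / 3179.5 ≈ 108.10 °C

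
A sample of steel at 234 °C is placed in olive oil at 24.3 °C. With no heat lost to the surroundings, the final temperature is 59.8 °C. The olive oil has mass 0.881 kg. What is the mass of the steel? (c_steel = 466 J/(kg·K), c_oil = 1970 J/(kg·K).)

m ≈ 0.759 kg

Energy conservation, ΣQ = 0:
m·466·(59.8 − 234) + 0.881·1970·(59.8 − 24.3) = 0
-81177 m = -61613
m = -61613/-81177 ≈ 0.759 kg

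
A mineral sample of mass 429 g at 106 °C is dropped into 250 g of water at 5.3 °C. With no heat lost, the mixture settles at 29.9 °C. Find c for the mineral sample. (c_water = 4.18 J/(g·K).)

Heat gained plus heat lost sum to zero:
429×c×(29.9 − 106) + 250×4.18×(29.9 − 5.3) = 0
-32647 c = -25707
c = -25707/-32647 ≈ 0.7874 J/(g·K)

c ≈ 0.787 J/(g·K)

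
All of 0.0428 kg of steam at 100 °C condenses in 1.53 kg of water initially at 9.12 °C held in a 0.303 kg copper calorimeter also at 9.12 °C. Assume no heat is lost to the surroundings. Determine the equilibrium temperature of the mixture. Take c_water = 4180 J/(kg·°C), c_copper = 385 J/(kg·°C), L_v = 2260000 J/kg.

Conservation of energy gives ΣQ = 0:
latent heat released on condensation: 0.0428×2260000 = 96728; condensate cools 100→T: 0.0428×4180×(T − 100) = 178.9(T − 100); original water: 6395.4(T − 9.12); copper cup: 0.303×385×(T − 9.12) = 116.66(T − 9.12)
6691 T = 96728 + 17890 + 59390 = 174008
T ≈ 26.01 °C — below 100 °C, confirming all the steam condensed.

T_f ≈ 26.0 °C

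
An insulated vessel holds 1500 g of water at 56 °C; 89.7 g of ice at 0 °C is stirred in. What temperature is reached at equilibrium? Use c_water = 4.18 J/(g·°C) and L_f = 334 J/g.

T_f ≈ 48.3 °C

Net heat exchanged in the isolated system is zero:
melt ice: 89.7·334 = 29960; warm the meltwater: 374.95 T; water: 6270(T − 56)
6644.9 T = 351120 − 29960 = 321160
T ≈ 48.33 °C. Since T > 0 °C, the all-ice-melts assumption holds.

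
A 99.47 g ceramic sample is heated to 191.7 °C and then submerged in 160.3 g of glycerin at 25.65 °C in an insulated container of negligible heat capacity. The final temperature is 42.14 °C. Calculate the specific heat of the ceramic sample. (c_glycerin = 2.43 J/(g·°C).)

Net heat exchanged in the isolated system is zero:
99.47×c×(42.14 − 191.7) + 160.3×2.43×(42.14 − 25.65) = 0
-14877 c = -6423.3
c = -6423.3/-14877 ≈ 0.4318 J/(g·°C)

c ≈ 0.432 J/(g·°C)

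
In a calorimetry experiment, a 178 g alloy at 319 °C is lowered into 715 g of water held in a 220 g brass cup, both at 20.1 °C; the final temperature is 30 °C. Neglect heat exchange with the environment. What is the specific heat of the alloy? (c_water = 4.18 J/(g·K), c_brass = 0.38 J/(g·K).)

Net heat exchanged in the isolated system is zero:
178×c×(30 − 319) + 715×4.18×(30 − 20.1) + 220×0.38×(30 − 20.1) = 0
-51442 c = -30416
c = -30416/-51442 ≈ 0.5913 J/(g·K)

c ≈ 0.591 J/(g·K)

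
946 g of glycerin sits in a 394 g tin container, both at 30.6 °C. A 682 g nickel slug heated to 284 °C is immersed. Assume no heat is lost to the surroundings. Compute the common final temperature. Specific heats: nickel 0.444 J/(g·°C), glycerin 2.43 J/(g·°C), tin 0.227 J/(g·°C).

T_f ≈ 59.1 °C

Energy conservation, ΣQ = 0:
682·0.444·(T − 284) + 946·2.43·(T − 30.6) + 394·0.227·(T − 30.6) = 0
2691 T = 159077
T = 159077 / 2691 = 59.1 °C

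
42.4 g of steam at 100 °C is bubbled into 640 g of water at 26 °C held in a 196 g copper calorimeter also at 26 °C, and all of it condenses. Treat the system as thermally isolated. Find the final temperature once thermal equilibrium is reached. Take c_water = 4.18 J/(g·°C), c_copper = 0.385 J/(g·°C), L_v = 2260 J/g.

Taking heat into each body as positive, Σ m c ΔT = 0:
condense steam: −42.4·2260 = −95824; condensed water 100 °C→T: 177.23(T − 100); original water: 2675.2(T − 26); cup: 75.46(T − 26)
2927.9 T = 95824 + 17723 + 71517 = 185064
T ≈ 63.21 °C — below 100 °C, confirming all the steam condensed.

T_f ≈ 63.2 °C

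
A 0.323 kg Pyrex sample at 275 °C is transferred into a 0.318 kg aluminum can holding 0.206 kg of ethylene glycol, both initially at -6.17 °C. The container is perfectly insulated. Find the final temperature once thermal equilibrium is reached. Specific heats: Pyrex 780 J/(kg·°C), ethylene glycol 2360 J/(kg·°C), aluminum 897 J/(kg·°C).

T_f ≈ 63.1 °C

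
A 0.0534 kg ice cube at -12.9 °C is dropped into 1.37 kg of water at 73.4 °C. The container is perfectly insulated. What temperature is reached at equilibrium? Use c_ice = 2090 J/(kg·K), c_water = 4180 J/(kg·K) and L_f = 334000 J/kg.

T_f ≈ 67.4 °C

Setting the total heat transfer to zero:
warm ice to 0 °C: 0.0534×2090×(0 − (-12.9)) = 1439.7; latent heat to melt: 0.0534×334000 = 17836; warm the meltwater: 223.21 T; water cools: 1.37×4180×(T − 73.4) = 5726.6(T − 73.4)
5949.8 T = 420332 − 19275 = 401057
T ≈ 67.41 °C — above 0 °C, consistent with complete melting.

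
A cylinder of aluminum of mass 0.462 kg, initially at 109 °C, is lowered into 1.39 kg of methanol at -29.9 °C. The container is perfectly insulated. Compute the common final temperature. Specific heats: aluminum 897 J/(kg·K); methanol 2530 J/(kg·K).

Taking heat into each body as positive, Σ m c ΔT = 0:
0.462×897×(T − 109) + 1.39×2530×(T − (-29.9)) = 0
3931.1 T = -59978
T = -59978/3931.1 ≈ -15.26 °C

T_f ≈ -15.3 °C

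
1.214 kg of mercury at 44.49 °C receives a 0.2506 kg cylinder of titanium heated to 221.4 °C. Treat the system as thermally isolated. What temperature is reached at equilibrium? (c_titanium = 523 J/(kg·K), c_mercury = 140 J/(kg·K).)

Let T be the final temperature. ΣQ_i = 0:
0.2506×523×(T − 221.4) + 1.214×140×(T − 44.49) = 0
301.02 T = 36579
T = 36579 / 301.02 = 122 °C

T_f ≈ 121.5 °C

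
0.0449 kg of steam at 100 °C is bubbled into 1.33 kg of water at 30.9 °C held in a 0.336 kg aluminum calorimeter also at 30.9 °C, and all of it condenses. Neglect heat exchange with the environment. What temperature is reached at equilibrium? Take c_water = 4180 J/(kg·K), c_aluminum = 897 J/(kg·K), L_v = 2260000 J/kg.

Heat gained plus heat lost sum to zero:
steam→water at 100 °C releases m L_v = 0.0449·2260000 = 101474
  condensed water 100 °C→T: 187.68(T − 100)
  water warms: 1.33·4180·(T − 30.9) = 5559.4(T − 30.9)
  aluminum cup: 0.336·897·(T − 30.9) = 301.39(T − 30.9)
6048.5 T = 101474 + 18768 + 181098 = 301341
T ≈ 49.82 °C (< 100 °C, so full condensation is consistent).

T_f ≈ 49.8 °C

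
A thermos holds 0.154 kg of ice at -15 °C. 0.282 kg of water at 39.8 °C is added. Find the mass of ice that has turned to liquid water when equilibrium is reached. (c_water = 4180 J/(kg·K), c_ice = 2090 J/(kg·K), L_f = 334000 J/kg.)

m_melted ≈ 0.126 kg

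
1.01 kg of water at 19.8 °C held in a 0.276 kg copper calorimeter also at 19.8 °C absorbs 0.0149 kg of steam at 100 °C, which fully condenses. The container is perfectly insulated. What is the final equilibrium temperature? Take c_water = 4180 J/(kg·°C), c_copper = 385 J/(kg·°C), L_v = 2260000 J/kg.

Setting the total heat transfer to zero:
condense steam: −0.0149×2260000 = −33674; condensate cools 100→T: 0.0149×4180×(T − 100) = 62.28(T − 100); water warms: 1.01×4180×(T − 19.8) = 4221.8(T − 19.8); cup: 106.26(T − 19.8)
4390.3 T = 33674 + 6228.2 + 85696 = 125598
T ≈ 28.61 °C — below 100 °C, confirming all the steam condensed.

T_f ≈ 28.6 °C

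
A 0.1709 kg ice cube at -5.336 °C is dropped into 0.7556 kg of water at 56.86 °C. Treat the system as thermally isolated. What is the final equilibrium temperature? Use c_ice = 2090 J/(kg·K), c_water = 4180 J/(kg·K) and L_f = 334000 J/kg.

T_f ≈ 31.1 °C

Energy conservation, ΣQ = 0:
warm ice to 0 °C: 0.1709·2090·(0 − (-5.336)) = 1905.9
  fusion: m_ice L_f = 0.1709·334000 = 57081
  meltwater 0→T: 0.1709·4180·T = 714.36 T
  water cools: 0.7556·4180·(T − 56.86) = 3158.4(T − 56.86)
3872.8 T = 179587 − 58987 = 120601
T ≈ 31.14 °C — above 0 °C, consistent with complete melting.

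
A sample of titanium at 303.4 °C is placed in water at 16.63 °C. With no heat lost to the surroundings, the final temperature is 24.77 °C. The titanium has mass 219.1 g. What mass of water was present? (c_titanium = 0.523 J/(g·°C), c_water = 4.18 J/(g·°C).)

m ≈ 938 g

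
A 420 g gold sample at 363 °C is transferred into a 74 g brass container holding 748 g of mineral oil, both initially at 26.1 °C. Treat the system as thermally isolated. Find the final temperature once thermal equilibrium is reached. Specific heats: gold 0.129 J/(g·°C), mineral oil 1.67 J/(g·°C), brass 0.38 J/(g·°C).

Conservation of energy gives ΣQ = 0:
420*0.129*(T − 363) + 748*1.67*(T − 26.1) + 74*0.38*(T − 26.1) = 0
(54.18 + 1249.2 + 28.12) T = 54.18*363 + 1249.2*26.1 + 28.12*26.1
T = 53004 / 1331.5 = 39.8 °C

T_f ≈ 39.8 °C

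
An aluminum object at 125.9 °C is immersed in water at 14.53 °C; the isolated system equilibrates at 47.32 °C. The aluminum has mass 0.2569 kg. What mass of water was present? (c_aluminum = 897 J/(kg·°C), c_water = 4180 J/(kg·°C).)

m ≈ 0.132 kg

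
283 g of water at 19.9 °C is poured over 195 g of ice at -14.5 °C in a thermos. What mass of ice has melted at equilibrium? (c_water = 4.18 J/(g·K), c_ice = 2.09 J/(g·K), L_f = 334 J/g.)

m_melted ≈ 52.8 g

Water can give up m c ΔT = 283·4.18·19.9 = 23541 J before reaching 0 °C.
Warming the ice to 0 °C takes 195·2.09·14.5 = 5909.5 J, leaving 17631 J for melting.
Melting all 195 g of ice would need 195·334 = 65130 J.
17631 J < 65130 J, so only part of the ice melts and the system sits at 0 °C.
m_melt = 17631 / L_f = 52.79 g.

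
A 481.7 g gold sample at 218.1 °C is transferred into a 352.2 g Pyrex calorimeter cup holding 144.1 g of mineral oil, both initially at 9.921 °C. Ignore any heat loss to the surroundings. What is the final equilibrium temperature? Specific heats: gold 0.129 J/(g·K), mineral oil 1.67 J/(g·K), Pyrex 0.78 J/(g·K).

T_f ≈ 32.3 °C

Net heat exchanged in the isolated system is zero:
481.7·0.129·(T − 218.1) + 144.1·1.67·(T − 9.921) + 352.2·0.78·(T − 9.921) = 0
62.14(T − 218.1) + 240.65(T − 9.921) + 274.72(T − 9.921) = 0
577.5 T = 18665
T = 18665 / 577.5 = 32.3 °C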